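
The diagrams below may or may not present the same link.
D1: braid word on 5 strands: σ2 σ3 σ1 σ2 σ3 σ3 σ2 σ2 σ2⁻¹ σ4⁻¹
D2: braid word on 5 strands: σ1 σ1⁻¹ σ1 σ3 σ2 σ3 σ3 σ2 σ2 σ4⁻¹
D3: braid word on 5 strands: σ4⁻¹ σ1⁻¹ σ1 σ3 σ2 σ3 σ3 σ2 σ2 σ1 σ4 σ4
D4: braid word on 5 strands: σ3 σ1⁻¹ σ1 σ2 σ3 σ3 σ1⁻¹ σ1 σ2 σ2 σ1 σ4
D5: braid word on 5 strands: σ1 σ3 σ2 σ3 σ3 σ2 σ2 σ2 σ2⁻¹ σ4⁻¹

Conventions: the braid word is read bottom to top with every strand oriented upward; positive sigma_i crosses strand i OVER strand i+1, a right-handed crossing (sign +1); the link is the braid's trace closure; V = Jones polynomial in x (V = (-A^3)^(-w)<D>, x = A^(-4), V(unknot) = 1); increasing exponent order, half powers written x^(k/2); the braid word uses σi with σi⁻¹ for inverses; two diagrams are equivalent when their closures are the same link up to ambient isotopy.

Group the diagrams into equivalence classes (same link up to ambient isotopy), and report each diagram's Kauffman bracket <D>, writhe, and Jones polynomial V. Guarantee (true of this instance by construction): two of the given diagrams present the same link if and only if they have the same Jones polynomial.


grouping into links: {D1, D2, D3, D4, D5}
V(D1) = x^2 + x^4 - x^5 + x^6 - x^7  (w +6, c 10, <D> = -A^-10 + A^-6 - A^-2 + A^2 + A^10)
D2 (bracket -A^-10 + A^-6 - A^-2 + A^2 + A^10; 10 crossings at w = +6): V = x^2 + x^4 - x^5 + x^6 - x^7
D3 (bracket -A^-4 + 1 - A^4 + A^8 + A^16; 12 crossings at w = +8): V = x^2 + x^4 - x^5 + x^6 - x^7
V(D4) = x^2 + x^4 - x^5 + x^6 - x^7  (w +8, c 12, <D> = -A^-4 + 1 - A^4 + A^8 + A^16)
V(D5) = x^2 + x^4 - x^5 + x^6 - x^7  (w +6, c 10, <D> = -A^-10 + A^-6 - A^-2 + A^2 + A^10)
why: all 5 diagrams share one V(x), hence one class


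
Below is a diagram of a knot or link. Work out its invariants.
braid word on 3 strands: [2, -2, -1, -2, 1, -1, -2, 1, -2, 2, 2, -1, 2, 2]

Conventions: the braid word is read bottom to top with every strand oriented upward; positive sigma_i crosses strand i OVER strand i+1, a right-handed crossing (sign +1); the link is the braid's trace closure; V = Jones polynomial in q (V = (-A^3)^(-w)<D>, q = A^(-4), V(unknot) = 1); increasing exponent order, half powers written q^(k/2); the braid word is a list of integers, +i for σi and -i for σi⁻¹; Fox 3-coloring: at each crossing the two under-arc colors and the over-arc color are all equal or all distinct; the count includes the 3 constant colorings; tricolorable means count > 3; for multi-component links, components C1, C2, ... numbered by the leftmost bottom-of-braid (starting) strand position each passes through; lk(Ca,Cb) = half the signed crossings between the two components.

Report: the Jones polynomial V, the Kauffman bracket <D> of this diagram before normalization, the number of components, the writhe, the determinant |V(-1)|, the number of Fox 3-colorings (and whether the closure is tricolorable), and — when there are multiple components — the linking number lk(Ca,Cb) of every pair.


Jones polynomial: V(q) = -q^-3 + q^-2 - q^-1 + 3 - q + q^2 - q^3
<D> = -A^-12 + A^-8 - A^-4 + 3 - A^4 + A^8 - A^12; writhe 0
components 1, writhe 0 (14 crossings)
3-colorings: 27 of 3^14, det 9 — tricolorable
note: V is palindromic (span 6, det 9): q -> 1/q fixes it; necessary, not sufficient, for amphichirality


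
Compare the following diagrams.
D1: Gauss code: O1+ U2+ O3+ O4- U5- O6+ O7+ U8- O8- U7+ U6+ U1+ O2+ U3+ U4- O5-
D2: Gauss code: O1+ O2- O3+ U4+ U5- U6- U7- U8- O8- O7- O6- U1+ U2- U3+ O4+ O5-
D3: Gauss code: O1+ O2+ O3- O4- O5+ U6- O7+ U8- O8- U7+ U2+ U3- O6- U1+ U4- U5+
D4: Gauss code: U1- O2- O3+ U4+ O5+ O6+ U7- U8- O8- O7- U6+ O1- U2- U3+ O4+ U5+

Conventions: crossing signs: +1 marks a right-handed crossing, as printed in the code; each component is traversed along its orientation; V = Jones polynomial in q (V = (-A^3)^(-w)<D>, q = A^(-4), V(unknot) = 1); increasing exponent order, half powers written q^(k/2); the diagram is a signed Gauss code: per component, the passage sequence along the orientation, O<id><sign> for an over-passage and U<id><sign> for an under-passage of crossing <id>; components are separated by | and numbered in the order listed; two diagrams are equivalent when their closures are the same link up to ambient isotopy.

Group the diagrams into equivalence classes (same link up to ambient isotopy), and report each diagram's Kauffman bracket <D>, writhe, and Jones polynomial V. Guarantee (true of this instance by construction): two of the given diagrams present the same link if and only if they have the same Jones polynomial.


grouping into links: {D1, D2, D3, D4}
V(D1) = 1  (w +2, c 8, <D> = A^6)
V(D2) = 1  [8 crossings, <D> = A^-6, w = -2]
D3 (bracket 1; 8 crossings at w = 0): V = 1
V(D4) = 1  [8 crossings, <D> = 1, w = 0]
why: all 4 diagrams share one V(q), hence one class


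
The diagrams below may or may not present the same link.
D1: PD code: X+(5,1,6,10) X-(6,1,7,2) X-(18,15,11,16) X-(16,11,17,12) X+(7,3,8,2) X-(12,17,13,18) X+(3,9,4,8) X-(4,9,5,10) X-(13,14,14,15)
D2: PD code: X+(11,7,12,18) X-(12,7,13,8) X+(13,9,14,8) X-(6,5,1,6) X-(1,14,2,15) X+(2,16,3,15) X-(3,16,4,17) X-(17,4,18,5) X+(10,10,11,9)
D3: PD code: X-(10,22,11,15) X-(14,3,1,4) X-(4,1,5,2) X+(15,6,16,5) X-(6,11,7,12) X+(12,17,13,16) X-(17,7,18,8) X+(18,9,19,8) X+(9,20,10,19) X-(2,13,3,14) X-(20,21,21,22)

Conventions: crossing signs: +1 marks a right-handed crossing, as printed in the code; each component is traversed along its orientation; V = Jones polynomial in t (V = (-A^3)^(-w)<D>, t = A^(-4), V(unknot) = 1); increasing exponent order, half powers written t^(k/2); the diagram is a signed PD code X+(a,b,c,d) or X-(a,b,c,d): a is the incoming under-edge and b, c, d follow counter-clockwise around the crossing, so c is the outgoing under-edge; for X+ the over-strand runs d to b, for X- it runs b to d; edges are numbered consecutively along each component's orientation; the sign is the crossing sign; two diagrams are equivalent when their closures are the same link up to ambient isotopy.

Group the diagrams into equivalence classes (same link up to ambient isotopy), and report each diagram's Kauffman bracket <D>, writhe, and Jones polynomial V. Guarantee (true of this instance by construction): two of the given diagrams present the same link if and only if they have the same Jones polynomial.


classes: {D1} | {D2} | {D3}
V(D1) = t^(-9/2) - t^(-5/2) - t^(-3/2) - t^(-1/2)  [9 crossings, <D> = A^-7 + A^-3 + A - A^9, w = -3]
V(D2) = -t^(-5/2) - t^(-1/2)  [9 crossings, <D> = A^-1 + A^7, w = -1]
V(D3) = t^(-7/2) - t^(-5/2) + t^(-3/2) - 2t^(-1/2) - t^(3/2)  [11 crossings, <D> = A^-15 + 2A^-7 - A^-3 + A - A^5, w = -3]
note: comparing 3 Jones polynomials yields 3 groups


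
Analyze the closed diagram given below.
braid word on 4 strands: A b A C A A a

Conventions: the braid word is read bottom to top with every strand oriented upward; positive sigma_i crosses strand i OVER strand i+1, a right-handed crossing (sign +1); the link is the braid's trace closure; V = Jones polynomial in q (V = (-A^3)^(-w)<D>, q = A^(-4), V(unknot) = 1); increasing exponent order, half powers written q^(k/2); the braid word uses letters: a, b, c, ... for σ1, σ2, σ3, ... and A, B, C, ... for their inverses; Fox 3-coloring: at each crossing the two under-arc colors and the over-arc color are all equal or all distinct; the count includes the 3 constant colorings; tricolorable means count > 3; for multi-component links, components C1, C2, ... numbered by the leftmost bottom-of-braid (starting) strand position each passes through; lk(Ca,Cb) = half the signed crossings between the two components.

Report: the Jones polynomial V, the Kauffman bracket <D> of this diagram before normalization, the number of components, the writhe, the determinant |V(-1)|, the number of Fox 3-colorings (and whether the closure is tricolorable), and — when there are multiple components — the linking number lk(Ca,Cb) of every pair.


V(q) = -q^-4 + q^-3 + q^-1
bracket: -A^-5 - A^3 + A^7, w = -3
1 component, writhe -3, over 7 crossings
det 3, colorings 9 of 3^7 — tricolorable
observation: inverse pairs cancel, leaving σ1⁻¹ σ2 σ1⁻¹ σ3⁻¹ σ1⁻¹


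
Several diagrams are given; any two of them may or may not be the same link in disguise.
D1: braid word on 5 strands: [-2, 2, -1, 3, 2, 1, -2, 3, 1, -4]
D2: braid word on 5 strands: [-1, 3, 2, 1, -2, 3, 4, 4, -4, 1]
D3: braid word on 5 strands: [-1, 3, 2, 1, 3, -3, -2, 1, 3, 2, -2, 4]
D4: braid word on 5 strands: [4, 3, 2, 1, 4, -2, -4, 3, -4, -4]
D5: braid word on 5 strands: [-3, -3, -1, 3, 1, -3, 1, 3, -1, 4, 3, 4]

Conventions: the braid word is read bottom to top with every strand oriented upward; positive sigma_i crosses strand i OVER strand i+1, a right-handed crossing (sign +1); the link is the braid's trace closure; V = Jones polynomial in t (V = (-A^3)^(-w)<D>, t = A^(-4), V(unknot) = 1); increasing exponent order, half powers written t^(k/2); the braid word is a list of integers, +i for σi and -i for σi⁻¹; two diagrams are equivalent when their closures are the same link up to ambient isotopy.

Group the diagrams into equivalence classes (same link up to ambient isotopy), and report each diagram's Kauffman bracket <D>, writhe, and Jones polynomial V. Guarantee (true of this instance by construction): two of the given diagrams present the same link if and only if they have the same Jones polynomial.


classes: {D1, D2, D3, D4} | {D5}
V(D1) = 1 + t + t^2 + t^3  [10 crossings, <D> = A^-6 + A^-2 + A^2 + A^6, w = +2]
V(D2) = 1 + t + t^2 + t^3  [10 crossings, <D> = 1 + A^4 + A^8 + A^12, w = +4]
V(D3) = 1 + t + t^2 + t^3  [12 crossings, <D> = 1 + A^4 + A^8 + A^12, w = +4]
V(D4) = 1 + t + t^2 + t^3  (w +2, c 10, <D> = A^-6 + A^-2 + A^2 + A^6)
D5 (bracket A^2 + 2A^6 + A^10; 12 crossings at w = +2): V = t^-1 + 2 + t
note: 2 classes among 5 diagrams; unequal V(t) rules out equality


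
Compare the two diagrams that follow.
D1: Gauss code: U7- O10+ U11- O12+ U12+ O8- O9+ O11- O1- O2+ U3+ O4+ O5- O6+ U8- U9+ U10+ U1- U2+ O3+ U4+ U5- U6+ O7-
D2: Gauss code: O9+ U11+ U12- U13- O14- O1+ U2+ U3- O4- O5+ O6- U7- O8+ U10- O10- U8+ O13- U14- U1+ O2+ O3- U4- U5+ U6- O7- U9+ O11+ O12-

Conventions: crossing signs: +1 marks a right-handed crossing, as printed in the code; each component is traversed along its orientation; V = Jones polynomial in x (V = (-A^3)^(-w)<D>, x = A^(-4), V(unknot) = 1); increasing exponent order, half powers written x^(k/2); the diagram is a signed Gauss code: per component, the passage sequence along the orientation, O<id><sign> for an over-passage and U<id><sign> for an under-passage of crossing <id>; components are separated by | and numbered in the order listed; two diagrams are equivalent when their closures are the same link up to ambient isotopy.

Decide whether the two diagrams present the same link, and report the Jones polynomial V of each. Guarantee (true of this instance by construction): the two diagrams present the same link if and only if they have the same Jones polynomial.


equivalent: no
V(D1) = x + x^3 - x^4  (w +2, c 12, <D> = -A^-10 + A^-6 + A^2)
V(D2) = -x^-4 + x^-3 + x^-1  (w -2, c 14, <D> = A^-2 + A^6 - A^10)
why: 2 classes among 2 diagrams; unequal V(x) rules out equality


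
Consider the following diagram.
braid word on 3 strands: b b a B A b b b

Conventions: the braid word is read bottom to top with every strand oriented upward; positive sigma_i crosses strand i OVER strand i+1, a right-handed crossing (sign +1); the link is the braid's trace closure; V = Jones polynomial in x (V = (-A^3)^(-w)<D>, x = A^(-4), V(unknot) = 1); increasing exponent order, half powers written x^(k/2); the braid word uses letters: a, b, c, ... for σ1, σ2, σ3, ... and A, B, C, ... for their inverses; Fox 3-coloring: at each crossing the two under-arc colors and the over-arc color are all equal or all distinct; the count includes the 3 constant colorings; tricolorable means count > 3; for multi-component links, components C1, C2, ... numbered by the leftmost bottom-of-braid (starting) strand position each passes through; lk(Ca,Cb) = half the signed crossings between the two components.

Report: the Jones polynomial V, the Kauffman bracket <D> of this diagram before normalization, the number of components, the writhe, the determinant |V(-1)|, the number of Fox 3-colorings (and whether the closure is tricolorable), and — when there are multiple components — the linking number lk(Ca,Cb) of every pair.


Jones polynomial: V(x) = x^2 + x^4 - x^5 + x^6 - x^7
<D> = -A^-16 + A^-12 - A^-8 + A^-4 + A^4; writhe +4
components 1, writhe +4 (8 crossings)
3-colorings: 3 of 3^8, det 5 — not tricolorable
note: w = +4 (over 8 crossings) is diagram-only; (-A^3)^(-4) removes it from V


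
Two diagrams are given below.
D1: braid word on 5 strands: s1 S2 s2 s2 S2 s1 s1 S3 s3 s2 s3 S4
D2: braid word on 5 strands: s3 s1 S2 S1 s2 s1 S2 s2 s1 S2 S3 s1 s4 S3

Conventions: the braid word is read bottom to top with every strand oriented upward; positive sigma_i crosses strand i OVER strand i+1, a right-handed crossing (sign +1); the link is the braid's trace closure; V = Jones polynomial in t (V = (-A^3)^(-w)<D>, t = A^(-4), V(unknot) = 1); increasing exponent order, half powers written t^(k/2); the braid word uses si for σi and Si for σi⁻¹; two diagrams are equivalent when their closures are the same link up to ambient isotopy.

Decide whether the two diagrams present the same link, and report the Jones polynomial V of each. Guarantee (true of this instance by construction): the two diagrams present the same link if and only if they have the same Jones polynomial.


equivalent: no
V(D1) = t + t^3 - t^4  (w +4, c 12, <D> = -A^-4 + 1 + A^8)
D2 (bracket A^-14 - 2A^-10 + 2A^-6 - 2A^-2 + 2A^2 - A^6 + A^10; 14 crossings at w = +2): V = t^-1 - 1 + 2t - 2t^2 + 2t^3 - 2t^4 + t^5
why: comparing 2 Jones polynomials yields 2 groups


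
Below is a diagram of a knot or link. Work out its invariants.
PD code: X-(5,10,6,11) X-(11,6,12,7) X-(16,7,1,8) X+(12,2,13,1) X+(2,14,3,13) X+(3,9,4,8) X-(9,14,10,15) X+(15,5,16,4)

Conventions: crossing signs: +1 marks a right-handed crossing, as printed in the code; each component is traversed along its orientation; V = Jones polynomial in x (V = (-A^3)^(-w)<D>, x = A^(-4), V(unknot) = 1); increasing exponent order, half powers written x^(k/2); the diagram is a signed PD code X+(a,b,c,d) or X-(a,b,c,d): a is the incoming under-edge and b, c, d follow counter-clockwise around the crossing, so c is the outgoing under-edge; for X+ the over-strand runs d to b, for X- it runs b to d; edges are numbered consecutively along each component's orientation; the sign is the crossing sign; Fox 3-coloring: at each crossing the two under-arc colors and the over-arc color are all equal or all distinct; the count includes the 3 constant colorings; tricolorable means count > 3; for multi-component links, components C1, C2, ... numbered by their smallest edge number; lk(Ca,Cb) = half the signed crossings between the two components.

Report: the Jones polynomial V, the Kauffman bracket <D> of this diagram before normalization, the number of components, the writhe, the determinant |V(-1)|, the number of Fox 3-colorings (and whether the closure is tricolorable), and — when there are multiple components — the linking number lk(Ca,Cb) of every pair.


V(x) = -x^-3 + 2x^-2 - 2x^-1 + 3 - 2x + 2x^2 - x^3
bracket: -A^-12 + 2A^-8 - 2A^-4 + 3 - 2A^4 + 2A^8 - A^12, w = 0
1 component, writhe 0, over 8 crossings
det 13, colorings 3 of 3^8 — not tricolorable
observation: w = 0 (over 8 crossings) is diagram-only; (-A^3)^(0) removes it from V


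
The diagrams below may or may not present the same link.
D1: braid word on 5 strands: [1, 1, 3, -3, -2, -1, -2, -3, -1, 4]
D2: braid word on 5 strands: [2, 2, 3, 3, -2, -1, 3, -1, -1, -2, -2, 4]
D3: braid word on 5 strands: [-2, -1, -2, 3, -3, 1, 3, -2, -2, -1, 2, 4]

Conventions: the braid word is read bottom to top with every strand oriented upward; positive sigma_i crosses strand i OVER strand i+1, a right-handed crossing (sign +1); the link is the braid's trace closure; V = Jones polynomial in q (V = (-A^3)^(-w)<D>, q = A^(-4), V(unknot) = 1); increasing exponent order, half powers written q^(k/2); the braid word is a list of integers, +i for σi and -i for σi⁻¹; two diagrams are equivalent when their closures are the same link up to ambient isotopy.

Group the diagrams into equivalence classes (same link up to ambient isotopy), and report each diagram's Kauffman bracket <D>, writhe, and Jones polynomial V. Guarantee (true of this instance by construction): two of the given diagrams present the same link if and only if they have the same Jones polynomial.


classes: {D1} | {D2} | {D3}
V(D1) = 1  [10 crossings, <D> = A^-6, w = -2]
V(D2) = -q^-3 + q^-2 - q^-1 + 3 - q + q^2 - q^3  (w 0, c 12, <D> = -A^-12 + A^-8 - A^-4 + 3 - A^4 + A^8 - A^12)
D3 (bracket A^-2 - A^2 + 2A^6 - A^10 + A^14 - A^18; 12 crossings at w = -2): V = -q^-6 + q^-5 - q^-4 + 2q^-3 - q^-2 + q^-1
note: 3 values of V(q) split the 3 diagrams


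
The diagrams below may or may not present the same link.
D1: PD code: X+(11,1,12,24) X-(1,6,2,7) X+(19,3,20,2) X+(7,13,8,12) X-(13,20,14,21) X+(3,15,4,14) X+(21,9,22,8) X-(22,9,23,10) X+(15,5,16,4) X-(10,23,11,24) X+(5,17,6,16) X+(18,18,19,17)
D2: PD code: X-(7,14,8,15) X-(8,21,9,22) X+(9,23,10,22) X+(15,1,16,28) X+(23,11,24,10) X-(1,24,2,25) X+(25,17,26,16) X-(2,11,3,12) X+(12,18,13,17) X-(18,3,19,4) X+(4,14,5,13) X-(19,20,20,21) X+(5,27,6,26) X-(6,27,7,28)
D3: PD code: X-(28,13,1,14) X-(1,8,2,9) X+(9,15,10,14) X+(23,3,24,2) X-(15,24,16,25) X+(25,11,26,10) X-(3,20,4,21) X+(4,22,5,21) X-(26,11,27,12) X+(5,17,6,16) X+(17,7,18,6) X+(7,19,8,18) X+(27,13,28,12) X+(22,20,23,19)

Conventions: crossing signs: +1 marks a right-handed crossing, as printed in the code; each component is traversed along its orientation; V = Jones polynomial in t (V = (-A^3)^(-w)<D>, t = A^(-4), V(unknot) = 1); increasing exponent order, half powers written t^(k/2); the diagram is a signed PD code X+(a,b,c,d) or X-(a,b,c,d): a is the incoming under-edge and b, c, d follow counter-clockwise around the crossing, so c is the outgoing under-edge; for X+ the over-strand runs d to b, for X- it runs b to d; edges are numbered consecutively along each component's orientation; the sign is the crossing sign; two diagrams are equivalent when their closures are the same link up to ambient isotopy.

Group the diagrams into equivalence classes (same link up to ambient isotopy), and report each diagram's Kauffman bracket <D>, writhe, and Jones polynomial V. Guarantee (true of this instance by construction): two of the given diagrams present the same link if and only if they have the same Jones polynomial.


equivalence classes: {D1, D3} | {D2}
D1 (bracket A^-8 - 2A^-4 + 2 - 2A^4 + 2A^8 - A^12 + A^16; 12 crossings at w = +4): V = t^-1 - 1 + 2t - 2t^2 + 2t^3 - 2t^4 + t^5
D2 (bracket 1; 14 crossings at w = 0): V = 1
V(D3) = t^-1 - 1 + 2t - 2t^2 + 2t^3 - 2t^4 + t^5  (w +4, c 14, <D> = A^-8 - 2A^-4 + 2 - 2A^4 + 2A^8 - A^12 + A^16)
observation: 2 classes among 3 diagrams; unequal V(t) rules out equality


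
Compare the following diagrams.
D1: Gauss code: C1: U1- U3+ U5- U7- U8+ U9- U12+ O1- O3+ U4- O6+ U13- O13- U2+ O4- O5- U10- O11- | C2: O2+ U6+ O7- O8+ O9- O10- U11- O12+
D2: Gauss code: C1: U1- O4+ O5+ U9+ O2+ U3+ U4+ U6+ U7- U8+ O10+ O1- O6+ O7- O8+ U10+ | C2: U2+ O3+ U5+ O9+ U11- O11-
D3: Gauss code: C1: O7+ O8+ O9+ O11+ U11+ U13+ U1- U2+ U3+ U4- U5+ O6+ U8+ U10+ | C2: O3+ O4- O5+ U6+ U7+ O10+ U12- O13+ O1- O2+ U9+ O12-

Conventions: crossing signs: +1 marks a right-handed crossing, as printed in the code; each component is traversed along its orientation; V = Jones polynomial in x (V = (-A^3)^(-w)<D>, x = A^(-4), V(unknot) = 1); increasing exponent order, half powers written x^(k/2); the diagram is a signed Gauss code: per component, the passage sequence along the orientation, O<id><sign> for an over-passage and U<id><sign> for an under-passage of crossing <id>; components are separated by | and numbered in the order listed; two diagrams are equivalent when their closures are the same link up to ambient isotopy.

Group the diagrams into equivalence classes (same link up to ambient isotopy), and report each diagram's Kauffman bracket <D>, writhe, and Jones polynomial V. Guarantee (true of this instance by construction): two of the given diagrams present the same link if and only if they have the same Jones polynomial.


classes: {D1} | {D2} | {D3}
V(D1) = x^(-7/2) - 2x^(-5/2) + x^(-3/2) - 2x^(-1/2) + x^(1/2) - x^(3/2)  [13 crossings, <D> = A^-15 - A^-11 + 2A^-7 - A^-3 + 2A - A^5, w = -3]
V(D2) = -x^(3/2) - x^(7/2) + x^(9/2) - x^(11/2)  [11 crossings, <D> = A^-7 - A^-3 + A + A^9, w = +5]
V(D3) = -x^(3/2) + x^(5/2) - 2x^(7/2) + 2x^(9/2) - 2x^(11/2) + x^(13/2) - x^(15/2)  [13 crossings, <D> = A^-9 - A^-5 + 2A^-1 - 2A^3 + 2A^7 - A^11 + A^15, w = +7]
note: V(x) takes 3 values over 3 diagrams, fixing the grouping


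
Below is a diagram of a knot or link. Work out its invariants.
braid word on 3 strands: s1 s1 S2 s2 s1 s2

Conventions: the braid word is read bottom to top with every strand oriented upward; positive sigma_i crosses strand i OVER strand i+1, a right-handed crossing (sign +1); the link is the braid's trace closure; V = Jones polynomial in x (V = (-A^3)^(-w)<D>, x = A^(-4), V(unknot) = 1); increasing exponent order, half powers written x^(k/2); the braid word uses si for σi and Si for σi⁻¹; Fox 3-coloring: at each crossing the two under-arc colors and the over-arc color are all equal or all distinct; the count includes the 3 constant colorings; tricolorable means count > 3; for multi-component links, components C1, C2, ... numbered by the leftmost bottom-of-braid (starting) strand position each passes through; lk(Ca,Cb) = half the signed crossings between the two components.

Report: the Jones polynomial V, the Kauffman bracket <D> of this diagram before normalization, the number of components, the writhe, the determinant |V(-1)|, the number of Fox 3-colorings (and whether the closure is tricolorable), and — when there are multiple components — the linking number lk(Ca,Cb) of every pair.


Jones polynomial: V(x) = x + x^3 - x^4
<D> = -A^-4 + 1 + A^8; writhe +4
components 1, writhe +4 (6 crossings)
3-colorings: 9 of 3^6, det 3 — tricolorable
note: w = +4 shifts under R1 moves; the (-A^3)^(-4) factor cancels that in V


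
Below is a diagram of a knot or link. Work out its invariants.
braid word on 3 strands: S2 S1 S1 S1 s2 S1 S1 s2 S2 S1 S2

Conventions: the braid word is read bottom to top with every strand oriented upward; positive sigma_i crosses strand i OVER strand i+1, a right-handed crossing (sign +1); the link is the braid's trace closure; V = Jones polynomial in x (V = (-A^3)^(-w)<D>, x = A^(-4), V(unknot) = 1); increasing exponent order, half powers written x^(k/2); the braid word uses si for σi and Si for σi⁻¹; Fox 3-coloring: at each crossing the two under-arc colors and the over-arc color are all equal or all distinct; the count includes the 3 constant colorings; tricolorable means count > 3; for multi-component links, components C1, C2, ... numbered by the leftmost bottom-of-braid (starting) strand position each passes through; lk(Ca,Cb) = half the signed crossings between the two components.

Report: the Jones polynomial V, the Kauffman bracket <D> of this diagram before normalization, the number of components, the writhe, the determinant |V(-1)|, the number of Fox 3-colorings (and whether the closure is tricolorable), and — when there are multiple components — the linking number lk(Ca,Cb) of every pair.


Jones polynomial: V(x) = -x^(-21/2) + 2x^(-19/2) - 4x^(-17/2) + 4x^(-15/2) - 4x^(-13/2) + 4x^(-11/2) - 3x^(-9/2) + x^(-7/2) - x^(-5/2)
<D> = A^-11 - A^-7 + 3A^-3 - 4A + 4A^5 - 4A^9 + 4A^13 - 2A^17 + A^21; writhe -7
components 2, writhe -7 (11 crossings)
linking number lk(C1,C2) = -4
3-colorings: 9 of 3^11, det 24 — tricolorable
note: w = -7 (over 11 crossings) is diagram-only; (-A^3)^(7) removes it from V


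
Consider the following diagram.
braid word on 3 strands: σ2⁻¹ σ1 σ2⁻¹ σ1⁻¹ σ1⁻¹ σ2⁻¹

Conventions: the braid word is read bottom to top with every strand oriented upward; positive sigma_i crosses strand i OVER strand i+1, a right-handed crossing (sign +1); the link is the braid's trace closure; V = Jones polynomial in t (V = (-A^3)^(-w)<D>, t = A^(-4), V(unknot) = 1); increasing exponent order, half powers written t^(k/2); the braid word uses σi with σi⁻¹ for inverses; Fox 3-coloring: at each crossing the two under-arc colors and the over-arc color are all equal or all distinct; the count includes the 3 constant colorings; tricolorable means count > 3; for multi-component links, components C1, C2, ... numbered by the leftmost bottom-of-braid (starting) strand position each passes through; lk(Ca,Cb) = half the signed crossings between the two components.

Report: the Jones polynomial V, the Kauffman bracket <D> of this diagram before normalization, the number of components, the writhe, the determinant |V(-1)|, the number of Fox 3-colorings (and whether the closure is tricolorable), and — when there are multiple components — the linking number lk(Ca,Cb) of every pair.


Jones polynomial: V(t) = -t^-6 + t^-5 - t^-4 + 2t^-3 - t^-2 + t^-1
<D> = A^-8 - A^-4 + 2 - A^4 + A^8 - A^12; writhe -4
components 1, writhe -4 (6 crossings)
3-colorings: 3 of 3^6, det 7 — not tricolorable
note: the span of V is 5, forcing >= 5 crossings in any diagram


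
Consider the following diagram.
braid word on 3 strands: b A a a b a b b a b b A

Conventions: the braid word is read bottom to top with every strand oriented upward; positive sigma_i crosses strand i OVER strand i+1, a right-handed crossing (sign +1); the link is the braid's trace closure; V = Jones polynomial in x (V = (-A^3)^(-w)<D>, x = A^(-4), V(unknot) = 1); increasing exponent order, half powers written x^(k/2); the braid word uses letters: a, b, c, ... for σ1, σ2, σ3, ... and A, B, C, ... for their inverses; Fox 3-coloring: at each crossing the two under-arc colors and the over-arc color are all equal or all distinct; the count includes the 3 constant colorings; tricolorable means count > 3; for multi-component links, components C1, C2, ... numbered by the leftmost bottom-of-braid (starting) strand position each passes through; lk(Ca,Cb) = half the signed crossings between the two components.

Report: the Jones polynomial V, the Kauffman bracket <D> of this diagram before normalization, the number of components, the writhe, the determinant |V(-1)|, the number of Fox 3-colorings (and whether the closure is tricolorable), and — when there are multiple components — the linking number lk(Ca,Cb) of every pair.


Jones polynomial: V(x) = x^3 + x^5 - x^8
<D> = -A^-8 + A^4 + A^12; writhe +8
components 1, writhe +8 (12 crossings)
3-colorings: 9 of 3^12, det 3 — tricolorable
note: V spans 5 powers of x: at least 5 crossings in any diagram


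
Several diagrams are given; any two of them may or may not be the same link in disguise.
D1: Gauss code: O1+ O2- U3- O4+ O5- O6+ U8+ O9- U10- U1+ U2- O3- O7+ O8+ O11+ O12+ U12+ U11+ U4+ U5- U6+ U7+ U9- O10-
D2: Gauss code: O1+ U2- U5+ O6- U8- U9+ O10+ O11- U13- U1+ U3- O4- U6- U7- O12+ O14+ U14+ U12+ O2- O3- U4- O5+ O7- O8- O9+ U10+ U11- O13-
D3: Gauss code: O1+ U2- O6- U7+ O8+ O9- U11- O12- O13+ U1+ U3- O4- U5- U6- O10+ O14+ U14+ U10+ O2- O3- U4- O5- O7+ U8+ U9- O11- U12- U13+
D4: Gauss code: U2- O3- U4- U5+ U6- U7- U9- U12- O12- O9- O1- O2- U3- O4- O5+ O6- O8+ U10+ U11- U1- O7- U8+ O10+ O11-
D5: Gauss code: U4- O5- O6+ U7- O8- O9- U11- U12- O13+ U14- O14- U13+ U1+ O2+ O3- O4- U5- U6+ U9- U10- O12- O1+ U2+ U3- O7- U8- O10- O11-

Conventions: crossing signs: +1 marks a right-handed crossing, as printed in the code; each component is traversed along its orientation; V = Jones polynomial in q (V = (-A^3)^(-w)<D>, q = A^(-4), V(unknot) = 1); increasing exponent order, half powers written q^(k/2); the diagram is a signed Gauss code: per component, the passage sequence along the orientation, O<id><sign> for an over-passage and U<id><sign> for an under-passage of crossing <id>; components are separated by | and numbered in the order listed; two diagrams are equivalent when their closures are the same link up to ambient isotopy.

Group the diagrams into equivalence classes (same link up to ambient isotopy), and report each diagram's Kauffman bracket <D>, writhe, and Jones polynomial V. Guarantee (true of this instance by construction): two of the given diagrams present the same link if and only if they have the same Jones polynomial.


equivalence classes: {D1} | {D2, D3, D4} | {D5}
D1 (bracket A^6; 12 crossings at w = +2): V = 1
V(D2) = -q^-6 + q^-5 - q^-4 + 2q^-3 - q^-2 + q^-1  (w -2, c 14, <D> = A^-2 - A^2 + 2A^6 - A^10 + A^14 - A^18)
D3 (bracket A^-2 - A^2 + 2A^6 - A^10 + A^14 - A^18; 14 crossings at w = -2): V = -q^-6 + q^-5 - q^-4 + 2q^-3 - q^-2 + q^-1
V(D4) = -q^-6 + q^-5 - q^-4 + 2q^-3 - q^-2 + q^-1  (w -6, c 12, <D> = A^-14 - A^-10 + 2A^-6 - A^-2 + A^2 - A^6)
D5 (bracket A^-10 + A^-2 - A^2 + A^6 - A^10; 14 crossings at w = -6): V = -q^-7 + q^-6 - q^-5 + q^-4 + q^-2
key observation: comparing 5 Jones polynomials yields 3 groups


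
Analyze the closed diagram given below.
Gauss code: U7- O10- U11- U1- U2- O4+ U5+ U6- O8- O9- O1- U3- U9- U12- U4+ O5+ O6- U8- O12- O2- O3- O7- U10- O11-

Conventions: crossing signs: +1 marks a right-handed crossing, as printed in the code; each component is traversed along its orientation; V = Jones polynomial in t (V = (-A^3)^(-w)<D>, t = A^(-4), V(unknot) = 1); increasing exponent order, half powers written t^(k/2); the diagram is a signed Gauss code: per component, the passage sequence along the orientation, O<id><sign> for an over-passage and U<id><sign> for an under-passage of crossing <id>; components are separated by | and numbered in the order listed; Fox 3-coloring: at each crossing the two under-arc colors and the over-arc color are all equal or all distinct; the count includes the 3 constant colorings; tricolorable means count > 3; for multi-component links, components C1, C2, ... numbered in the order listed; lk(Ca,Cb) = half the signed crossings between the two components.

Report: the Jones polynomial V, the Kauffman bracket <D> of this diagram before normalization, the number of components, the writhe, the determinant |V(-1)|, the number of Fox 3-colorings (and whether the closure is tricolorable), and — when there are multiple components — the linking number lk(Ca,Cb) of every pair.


V(t) = t^-8 - 2t^-7 + t^-6 - 2t^-5 + 2t^-4 + t^-2
bracket: A^-16 + 2A^-8 - 2A^-4 + 1 - 2A^4 + A^8, w = -8
1 component, writhe -8, over 12 crossings
det 9, colorings 27 of 3^12 — tricolorable
observation: w = -8 shifts under R1 moves; the (-A^3)^(8) factor cancels that in V


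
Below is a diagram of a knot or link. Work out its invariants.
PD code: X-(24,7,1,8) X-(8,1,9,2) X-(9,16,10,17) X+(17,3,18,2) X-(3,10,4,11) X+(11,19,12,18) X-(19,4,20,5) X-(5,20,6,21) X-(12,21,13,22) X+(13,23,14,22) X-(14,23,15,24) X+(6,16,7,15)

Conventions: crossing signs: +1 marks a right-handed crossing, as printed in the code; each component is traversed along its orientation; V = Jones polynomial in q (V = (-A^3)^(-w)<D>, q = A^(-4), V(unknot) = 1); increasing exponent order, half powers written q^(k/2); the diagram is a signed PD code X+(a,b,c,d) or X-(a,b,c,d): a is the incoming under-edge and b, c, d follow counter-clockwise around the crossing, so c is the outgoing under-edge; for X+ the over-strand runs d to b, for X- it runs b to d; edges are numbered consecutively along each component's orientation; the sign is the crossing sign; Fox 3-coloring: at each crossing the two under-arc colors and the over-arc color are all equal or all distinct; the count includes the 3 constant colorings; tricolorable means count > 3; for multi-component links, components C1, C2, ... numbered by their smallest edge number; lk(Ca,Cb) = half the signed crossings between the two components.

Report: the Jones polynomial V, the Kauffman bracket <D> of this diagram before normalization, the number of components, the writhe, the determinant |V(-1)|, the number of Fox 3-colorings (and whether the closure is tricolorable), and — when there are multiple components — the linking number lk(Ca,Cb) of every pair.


Jones polynomial: V(q) = -q^-8 + 3q^-7 - 5q^-6 + 6q^-5 - 7q^-4 + 7q^-3 - 5q^-2 + 4q^-1 - 1
<D> = -A^-12 + 4A^-8 - 5A^-4 + 7 - 7A^4 + 6A^8 - 5A^12 + 3A^16 - A^20; writhe -4
components 1, writhe -4 (12 crossings)
3-colorings: 9 of 3^12, det 39 — tricolorable
note: |V(-1)| = 39: so tricolorable, since 3 divides 39


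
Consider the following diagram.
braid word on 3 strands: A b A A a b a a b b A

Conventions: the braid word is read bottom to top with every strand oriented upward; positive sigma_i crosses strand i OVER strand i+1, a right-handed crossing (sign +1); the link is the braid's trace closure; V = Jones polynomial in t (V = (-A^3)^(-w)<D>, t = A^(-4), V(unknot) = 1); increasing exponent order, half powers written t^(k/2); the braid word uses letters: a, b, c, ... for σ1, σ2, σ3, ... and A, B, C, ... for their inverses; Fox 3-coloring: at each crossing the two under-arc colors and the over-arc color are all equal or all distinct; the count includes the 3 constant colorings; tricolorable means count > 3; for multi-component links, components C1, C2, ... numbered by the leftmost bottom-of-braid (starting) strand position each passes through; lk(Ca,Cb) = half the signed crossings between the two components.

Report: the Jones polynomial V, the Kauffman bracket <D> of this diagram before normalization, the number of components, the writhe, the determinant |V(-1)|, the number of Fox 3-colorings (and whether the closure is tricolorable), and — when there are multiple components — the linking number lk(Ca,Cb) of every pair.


V(t) = t^(-1/2) - 3t^(1/2) + 3t^(3/2) - 4t^(5/2) + 3t^(7/2) - 3t^(9/2) + 2t^(11/2) - t^(13/2)
bracket: A^-17 - 2A^-13 + 3A^-9 - 3A^-5 + 4A^-1 - 3A^3 + 3A^7 - A^11, w = +3
2 components, writhe +3, over 11 crossings
lk(C1,C2) = +2
det 20, colorings 3 of 3^11 — not tricolorable
observation: summing lk over 1 pair gives +2


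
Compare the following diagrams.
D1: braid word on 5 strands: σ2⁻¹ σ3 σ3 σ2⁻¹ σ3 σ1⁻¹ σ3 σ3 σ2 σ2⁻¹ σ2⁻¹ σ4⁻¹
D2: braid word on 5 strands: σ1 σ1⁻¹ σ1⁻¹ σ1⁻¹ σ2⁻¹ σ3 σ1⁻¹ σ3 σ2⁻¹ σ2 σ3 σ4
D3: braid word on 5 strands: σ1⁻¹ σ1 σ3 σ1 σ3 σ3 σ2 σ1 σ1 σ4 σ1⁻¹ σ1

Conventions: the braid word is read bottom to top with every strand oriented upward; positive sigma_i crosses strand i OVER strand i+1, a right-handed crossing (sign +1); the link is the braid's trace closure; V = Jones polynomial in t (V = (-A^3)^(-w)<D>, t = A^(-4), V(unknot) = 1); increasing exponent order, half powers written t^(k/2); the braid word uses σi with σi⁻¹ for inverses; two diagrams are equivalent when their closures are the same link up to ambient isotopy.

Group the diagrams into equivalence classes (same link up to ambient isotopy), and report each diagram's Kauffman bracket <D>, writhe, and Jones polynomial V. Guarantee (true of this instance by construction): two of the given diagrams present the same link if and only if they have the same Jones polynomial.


classes: {D1} | {D2} | {D3}
V(D1) = -t^-2 + 2t^-1 - 3 + 5t - 4t^2 + 5t^3 - 4t^4 + 2t^5 - t^6  [12 crossings, <D> = -A^-24 + 2A^-20 - 4A^-16 + 5A^-12 - 4A^-8 + 5A^-4 - 3 + 2A^4 - A^8, w = 0]
V(D2) = -t^-3 + t^-2 - t^-1 + 3 - t + t^2 - t^3  [12 crossings, <D> = -A^-12 + A^-8 - A^-4 + 3 - A^4 + A^8 - A^12, w = 0]
V(D3) = t^2 + 2t^4 - 2t^5 + t^6 - 2t^7 + t^8  [12 crossings, <D> = A^-8 - 2A^-4 + 1 - 2A^4 + 2A^8 + A^16, w = +8]
note: V(t) takes 3 values over 3 diagrams, fixing the grouping


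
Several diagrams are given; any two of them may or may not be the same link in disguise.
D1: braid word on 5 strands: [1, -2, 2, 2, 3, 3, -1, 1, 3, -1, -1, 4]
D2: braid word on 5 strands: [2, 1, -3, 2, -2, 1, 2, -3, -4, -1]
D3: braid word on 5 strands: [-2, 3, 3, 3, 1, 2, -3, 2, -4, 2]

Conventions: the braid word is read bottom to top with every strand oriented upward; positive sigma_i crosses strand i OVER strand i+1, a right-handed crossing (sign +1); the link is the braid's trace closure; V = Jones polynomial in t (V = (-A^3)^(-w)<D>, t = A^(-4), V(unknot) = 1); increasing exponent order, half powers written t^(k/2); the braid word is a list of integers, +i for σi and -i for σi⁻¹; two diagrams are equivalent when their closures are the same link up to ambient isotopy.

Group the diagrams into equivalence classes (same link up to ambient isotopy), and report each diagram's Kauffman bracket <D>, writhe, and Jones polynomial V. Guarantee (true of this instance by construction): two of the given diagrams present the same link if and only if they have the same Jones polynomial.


equivalence classes: {D1} | {D2} | {D3}
D1 (bracket -A^-4 + 1 + A^8; 12 crossings at w = +4): V = t + t^3 - t^4
V(D2) = t^-2 - t^-1 + 2 - 2t + t^2 - t^3 + t^4  (w 0, c 10, <D> = A^-16 - A^-12 + A^-8 - 2A^-4 + 2 - A^4 + A^8)
D3 (bracket -A^-12 + A^-8 - A^-4 + 2 - A^4 + A^8; 10 crossings at w = +4): V = t - t^2 + 2t^3 - t^4 + t^5 - t^6
key observation: 3 values of V(t) split the 3 diagrams


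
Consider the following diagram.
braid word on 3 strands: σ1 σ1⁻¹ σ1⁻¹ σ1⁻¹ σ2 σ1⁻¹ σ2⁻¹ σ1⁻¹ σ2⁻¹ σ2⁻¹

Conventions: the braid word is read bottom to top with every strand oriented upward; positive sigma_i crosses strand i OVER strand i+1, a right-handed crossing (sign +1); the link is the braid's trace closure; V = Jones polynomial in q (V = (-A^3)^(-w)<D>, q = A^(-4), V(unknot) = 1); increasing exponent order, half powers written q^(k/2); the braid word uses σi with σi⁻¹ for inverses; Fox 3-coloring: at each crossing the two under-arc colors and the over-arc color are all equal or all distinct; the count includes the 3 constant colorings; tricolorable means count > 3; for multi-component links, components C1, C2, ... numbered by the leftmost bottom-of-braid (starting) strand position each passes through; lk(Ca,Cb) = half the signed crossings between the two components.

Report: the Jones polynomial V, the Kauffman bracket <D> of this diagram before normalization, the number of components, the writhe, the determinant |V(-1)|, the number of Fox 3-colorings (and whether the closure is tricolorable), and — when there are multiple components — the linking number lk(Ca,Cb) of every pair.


V(q) = q^-8 - 2q^-7 + q^-6 - 2q^-5 + 2q^-4 + q^-2
bracket: A^-10 + 2A^-2 - 2A^2 + A^6 - 2A^10 + A^14, w = -6
1 component, writhe -6, over 10 crossings
det 9, colorings 27 of 3^10 — tricolorable
observation: |V(-1)| = 9: so tricolorable, since 3 divides 9


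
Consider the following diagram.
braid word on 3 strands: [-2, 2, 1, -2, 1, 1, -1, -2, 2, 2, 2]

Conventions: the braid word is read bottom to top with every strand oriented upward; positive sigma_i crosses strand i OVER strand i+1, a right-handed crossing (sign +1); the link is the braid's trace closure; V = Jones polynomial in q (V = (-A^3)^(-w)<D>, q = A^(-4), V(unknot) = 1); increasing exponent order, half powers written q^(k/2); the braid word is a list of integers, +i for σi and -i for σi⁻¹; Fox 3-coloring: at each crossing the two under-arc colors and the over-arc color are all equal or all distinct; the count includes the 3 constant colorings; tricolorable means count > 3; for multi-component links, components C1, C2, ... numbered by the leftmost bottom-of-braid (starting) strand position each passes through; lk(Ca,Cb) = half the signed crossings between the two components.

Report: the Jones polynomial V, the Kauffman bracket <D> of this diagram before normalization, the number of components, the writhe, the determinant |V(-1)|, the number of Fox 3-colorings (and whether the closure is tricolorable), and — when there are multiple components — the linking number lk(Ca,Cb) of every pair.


Jones polynomial: V(q) = -q^(1/2) + q^(3/2) - q^(5/2) - q^(9/2)
<D> = A^-9 + A^-1 - A^3 + A^7; writhe +3
components 2, writhe +3 (11 crossings)
linking number lk(C1,C2) = +2
3-colorings: 3 of 3^11, det 4 — not tricolorable
note: inverse pairs cancel, leaving σ1 σ2⁻¹ σ1 σ2 σ2
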